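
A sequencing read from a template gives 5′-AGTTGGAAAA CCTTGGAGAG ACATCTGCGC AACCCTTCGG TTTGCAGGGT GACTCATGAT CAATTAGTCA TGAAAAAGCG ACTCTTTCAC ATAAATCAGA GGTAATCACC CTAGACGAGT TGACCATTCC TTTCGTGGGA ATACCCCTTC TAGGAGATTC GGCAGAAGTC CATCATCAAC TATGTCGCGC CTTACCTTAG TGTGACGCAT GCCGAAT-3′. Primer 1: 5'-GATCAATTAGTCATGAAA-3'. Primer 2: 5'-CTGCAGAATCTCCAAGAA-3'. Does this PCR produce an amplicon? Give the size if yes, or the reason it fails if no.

Primer 2 (CTGCAGAATCTCCAAGAA) does not match the top strand, and its reverse complement TTCTTGGAGATTCTGCAG does not match either.
With no annealing site for primer 2, no amplification occurs.

No product — primer 2 has no binding site in the template.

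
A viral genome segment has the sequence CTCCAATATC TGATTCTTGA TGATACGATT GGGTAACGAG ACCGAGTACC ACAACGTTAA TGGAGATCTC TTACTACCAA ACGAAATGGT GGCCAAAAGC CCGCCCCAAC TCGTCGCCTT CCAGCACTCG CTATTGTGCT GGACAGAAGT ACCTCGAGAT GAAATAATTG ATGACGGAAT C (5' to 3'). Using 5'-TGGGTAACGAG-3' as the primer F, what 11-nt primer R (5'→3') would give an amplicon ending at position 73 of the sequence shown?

The forward primer binds at positions 30–40; the product's 3' end on the top strand is position 73.
The reverse primer anneals to the top strand over positions 63–73, i.e. to GAGATCTCTTA.
Its sequence written 5'→3' is the reverse complement: TAAGAGATCTC.

5'-TAAGAGATCTC-3'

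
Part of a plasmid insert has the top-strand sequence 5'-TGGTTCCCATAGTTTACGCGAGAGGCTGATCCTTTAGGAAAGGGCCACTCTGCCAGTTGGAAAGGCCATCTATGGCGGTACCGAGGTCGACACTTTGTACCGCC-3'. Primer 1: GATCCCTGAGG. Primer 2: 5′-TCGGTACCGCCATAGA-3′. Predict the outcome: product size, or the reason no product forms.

No product — primer 1 has no binding site in the template.

Primer 1 (GATCCCTGAGG) does not match the top strand, and its reverse complement CCTCAGGGATC does not match either.
With no annealing site for primer 1, no amplification occurs.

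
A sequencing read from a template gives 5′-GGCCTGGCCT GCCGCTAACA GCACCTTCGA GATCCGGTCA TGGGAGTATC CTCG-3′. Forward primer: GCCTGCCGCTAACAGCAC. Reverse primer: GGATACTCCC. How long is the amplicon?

The forward primer matches the template at positions 7–24.
The reverse primer's reverse complement is GGGAGTATCC, which matches the template at positions 42–51.
The product runs from position 7 to position 51, so its length is 51 − 7 + 1 = 45 bp.

45 bp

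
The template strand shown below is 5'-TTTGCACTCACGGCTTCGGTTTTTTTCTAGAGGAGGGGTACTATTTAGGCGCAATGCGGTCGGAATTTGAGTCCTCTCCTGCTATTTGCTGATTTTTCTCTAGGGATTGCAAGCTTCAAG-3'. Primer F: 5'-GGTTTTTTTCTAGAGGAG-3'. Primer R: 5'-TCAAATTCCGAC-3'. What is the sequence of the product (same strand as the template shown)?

Forward primer GGTTTTTTTCTAGAGGAG is found on the top strand at positions 18–35.
Taking the reverse complement of TCAAATTCCGAC gives GTCGGAATTTGA, found at positions 59–70 on the template; the primer anneals here to the top strand with its 3' end pointing upstream.
The product is the template from position 18 through 70 (53 bp).

5'-GGTTTTTTTCTAGAGGAGGGGTACTATTTAGGCGCAATGCGGTCGGAATTTGA-3'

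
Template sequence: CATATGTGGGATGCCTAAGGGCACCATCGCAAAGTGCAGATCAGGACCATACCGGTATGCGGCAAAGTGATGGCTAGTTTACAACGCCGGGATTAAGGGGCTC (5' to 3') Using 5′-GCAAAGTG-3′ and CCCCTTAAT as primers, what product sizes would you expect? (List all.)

The forward primer GCAAAGTG matches the top strand at positions 29–36, 62–69.
The reverse primer's reverse complement is ATTAAGGGG, matching at positions 92–100.
Each forward site pairs with the reverse site to give a product ending at position 100: sizes 72, 39 bp.

72 bp, 39 bp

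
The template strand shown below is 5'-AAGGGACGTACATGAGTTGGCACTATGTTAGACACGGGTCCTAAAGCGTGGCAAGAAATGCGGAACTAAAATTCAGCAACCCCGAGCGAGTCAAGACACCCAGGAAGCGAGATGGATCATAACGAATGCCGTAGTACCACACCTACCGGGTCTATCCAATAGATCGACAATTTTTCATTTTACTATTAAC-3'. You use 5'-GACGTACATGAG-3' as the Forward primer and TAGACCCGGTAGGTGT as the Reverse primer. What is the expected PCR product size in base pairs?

150 bp

The forward primer matches the template at positions 5–16.
The reverse primer's reverse complement is ACACCTACCGGGTCTA, which matches the template at positions 139–154.
Product length = (reverse-primer end) − (forward-primer start) + 1 = 154 − 5 + 1 = 150 bp.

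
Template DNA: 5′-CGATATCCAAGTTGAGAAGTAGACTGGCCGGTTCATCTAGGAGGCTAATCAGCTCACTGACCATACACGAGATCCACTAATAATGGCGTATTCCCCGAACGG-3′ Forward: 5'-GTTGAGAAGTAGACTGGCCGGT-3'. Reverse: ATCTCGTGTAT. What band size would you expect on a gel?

Scanning the template, GTTGAGAAGTAGACTGGCCGGT occurs at positions 11–32; this primer anneals to the bottom strand there with its 3' end pointing downstream.
The reverse primer's reverse complement is ATACACGAGAT, which matches the template at positions 63–73.
The product runs from position 11 to position 73, so its length is 73 − 11 + 1 = 63 bp.

63 bp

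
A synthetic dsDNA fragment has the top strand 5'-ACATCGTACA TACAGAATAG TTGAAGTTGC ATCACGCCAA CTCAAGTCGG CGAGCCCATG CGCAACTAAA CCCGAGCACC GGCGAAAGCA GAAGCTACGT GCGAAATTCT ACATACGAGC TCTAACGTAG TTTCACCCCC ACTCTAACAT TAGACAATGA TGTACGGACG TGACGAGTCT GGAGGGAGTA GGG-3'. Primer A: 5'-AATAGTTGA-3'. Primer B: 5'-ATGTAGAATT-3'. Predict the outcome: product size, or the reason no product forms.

Primer A (AATAGTTGA) matches the top strand at positions 16–24; it acts as a forward primer.
Primer B's reverse complement is AATTCTACAT, matching the top strand at positions 105–114; it acts as a reverse primer.
The 3' ends face each other across positions 16–114, giving a 99 bp product.

Yes — a 99 bp product.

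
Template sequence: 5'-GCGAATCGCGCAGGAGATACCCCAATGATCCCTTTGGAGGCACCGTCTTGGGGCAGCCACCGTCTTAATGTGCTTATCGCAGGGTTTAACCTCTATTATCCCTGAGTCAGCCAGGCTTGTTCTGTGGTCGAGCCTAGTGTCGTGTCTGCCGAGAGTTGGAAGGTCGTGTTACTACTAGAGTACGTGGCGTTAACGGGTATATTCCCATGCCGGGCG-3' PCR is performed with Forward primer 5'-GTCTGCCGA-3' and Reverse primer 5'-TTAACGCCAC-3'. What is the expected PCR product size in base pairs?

Forward primer GTCTGCCGA is found on the top strand at positions 144–152.
Reverse complement of the reverse primer: GTGGCGTTAA. This occurs on the top strand at positions 184–193.
Amplicon spans positions 144–193: 50 bp.

50 bp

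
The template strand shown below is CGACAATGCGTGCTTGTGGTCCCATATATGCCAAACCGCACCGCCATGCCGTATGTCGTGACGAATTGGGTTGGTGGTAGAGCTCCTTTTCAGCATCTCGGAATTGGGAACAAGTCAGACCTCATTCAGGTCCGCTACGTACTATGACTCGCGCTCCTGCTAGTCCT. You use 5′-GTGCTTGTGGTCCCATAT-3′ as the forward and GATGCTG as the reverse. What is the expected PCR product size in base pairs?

88 bp

Forward primer GTGCTTGTGGTCCCATAT is found on the top strand at positions 10–27.
Reverse complement of the reverse primer: CAGCATC. This occurs on the top strand at positions 91–97.
Amplicon spans positions 10–97: 88 bp.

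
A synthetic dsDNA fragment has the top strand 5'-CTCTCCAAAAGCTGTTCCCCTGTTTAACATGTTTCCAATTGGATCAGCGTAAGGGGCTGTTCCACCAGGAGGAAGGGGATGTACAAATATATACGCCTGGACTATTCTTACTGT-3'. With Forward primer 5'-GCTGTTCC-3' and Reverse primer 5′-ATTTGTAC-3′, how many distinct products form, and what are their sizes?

Two products: 78 bp, 33 bp

The forward primer GCTGTTCC matches the top strand at positions 11–18, 56–63.
The reverse primer's reverse complement is GTACAAAT, matching at positions 81–88.
Each forward site pairs with the reverse site to give a product ending at position 88: sizes 78, 33 bp.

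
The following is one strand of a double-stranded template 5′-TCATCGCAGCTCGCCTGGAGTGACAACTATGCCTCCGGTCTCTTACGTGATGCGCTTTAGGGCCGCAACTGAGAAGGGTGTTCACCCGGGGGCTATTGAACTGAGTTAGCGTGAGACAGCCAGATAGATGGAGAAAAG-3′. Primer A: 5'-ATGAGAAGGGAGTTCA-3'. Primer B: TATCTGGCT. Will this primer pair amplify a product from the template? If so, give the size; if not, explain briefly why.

Primer A (ATGAGAAGGGAGTTCA) does not match the top strand, and its reverse complement TGAACTCCCTTCTCAT does not match either.
With no annealing site for primer A, no amplification occurs.

No product — primer A has no binding site in the template.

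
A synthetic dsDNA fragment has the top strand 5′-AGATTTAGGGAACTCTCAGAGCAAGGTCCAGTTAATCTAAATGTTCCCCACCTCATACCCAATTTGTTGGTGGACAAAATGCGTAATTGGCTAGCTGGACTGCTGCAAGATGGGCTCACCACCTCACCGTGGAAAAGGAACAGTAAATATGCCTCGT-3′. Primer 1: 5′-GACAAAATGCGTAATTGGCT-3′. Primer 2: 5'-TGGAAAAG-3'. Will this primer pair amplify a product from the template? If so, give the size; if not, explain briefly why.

Primer 1 (GACAAAATGCGTAATTGGCT) matches the top strand at positions 73–92 (3' end points downstream).
Primer 2 (TGGAAAAG) also matches the top strand directly, at positions 130–137 — its reverse complement CTTTTCCA is not present.
Both primers anneal to the bottom strand with 3' ends pointing the same way, so neither can prime synthesis back toward the other.

No product — both primers anneal to the same strand and extend in the same direction.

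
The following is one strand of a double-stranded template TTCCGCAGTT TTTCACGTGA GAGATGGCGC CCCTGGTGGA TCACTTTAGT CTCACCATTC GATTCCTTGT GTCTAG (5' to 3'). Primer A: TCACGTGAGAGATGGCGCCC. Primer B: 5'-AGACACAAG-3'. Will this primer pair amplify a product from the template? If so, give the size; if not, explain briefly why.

Yes — a 62 bp product.

Primer A (TCACGTGAGAGATGGCGCCC) matches the top strand at positions 13–32; it acts as a forward primer.
Primer B's reverse complement is CTTGTGTCT, matching the top strand at positions 66–74; it acts as a reverse primer.
The 3' ends face each other across positions 13–74, giving a 62 bp product.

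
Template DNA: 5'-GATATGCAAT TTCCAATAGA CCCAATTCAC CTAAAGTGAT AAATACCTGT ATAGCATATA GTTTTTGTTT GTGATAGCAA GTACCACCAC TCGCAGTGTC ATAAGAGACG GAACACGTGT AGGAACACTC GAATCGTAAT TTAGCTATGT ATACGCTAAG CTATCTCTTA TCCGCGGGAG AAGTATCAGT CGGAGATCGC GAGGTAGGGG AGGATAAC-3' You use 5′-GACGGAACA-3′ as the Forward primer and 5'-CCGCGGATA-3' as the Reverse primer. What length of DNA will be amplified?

Scanning the template, GACGGAACA occurs at positions 107–115; this primer anneals to the bottom strand there with its 3' end pointing downstream.
Reverse complement of the reverse primer: TATCCGCGG. This occurs on the top strand at positions 169–177.
The product runs from position 107 to position 177, so its length is 177 − 107 + 1 = 71 bp.

71 bp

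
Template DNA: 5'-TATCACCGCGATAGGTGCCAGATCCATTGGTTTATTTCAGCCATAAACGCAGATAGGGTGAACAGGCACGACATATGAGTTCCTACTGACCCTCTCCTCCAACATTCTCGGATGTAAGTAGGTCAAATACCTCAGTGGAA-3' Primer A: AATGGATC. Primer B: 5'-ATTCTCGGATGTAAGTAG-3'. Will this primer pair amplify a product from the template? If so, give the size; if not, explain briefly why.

No product — the primers' 3' ends point away from each other.

Primer A (AATGGATC) has reverse complement GATCCATT, which matches the top strand at positions 21–28; primer A anneals to the top strand there with its 3' end pointing upstream toward position 21.
Primer B (ATTCTCGGATGTAAGTAG) matches the top strand directly at positions 104–121; it anneals to the bottom strand with its 3' end pointing downstream toward position 121.
The 3' ends diverge (primer A extends toward position 1, primer B toward position 140), so the primers never converge on a shared product.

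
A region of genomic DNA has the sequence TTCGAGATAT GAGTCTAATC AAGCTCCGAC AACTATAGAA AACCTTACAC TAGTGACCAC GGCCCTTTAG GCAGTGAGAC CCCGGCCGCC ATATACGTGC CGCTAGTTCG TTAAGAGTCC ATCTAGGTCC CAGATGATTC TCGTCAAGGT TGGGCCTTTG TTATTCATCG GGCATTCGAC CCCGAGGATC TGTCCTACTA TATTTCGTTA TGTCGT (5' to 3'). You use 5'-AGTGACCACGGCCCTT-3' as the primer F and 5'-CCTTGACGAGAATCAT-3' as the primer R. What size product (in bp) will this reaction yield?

98 bp

Scanning the template, AGTGACCACGGCCCTT occurs at positions 52–67; this primer anneals to the bottom strand there with its 3' end pointing downstream.
Taking the reverse complement of CCTTGACGAGAATCAT gives ATGATTCTCGTCAAGG, found at positions 134–149 on the template; the primer anneals here to the top strand with its 3' end pointing upstream.
Product length = (reverse-primer end) − (forward-primer start) + 1 = 149 − 52 + 1 = 98 bp.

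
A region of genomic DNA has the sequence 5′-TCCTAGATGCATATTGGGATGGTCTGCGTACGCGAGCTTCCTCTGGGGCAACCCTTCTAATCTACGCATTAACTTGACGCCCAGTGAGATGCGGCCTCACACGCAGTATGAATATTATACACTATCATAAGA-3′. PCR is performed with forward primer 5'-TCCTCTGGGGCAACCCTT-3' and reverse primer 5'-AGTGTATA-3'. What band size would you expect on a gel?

Scanning the template, TCCTCTGGGGCAACCCTT occurs at positions 39–56; this primer anneals to the bottom strand there with its 3' end pointing downstream.
Reverse complement of the reverse primer: TATACACT. This occurs on the top strand at positions 116–123.
The product runs from position 39 to position 123, so its length is 123 − 39 + 1 = 85 bp.

85 bp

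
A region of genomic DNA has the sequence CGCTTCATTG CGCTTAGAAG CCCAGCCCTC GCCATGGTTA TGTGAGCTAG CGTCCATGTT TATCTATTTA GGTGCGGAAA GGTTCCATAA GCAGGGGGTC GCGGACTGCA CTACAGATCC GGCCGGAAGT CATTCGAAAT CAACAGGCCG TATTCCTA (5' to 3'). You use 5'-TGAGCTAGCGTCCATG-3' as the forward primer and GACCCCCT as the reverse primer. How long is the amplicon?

58 bp

The forward primer matches the template at positions 43–58.
The reverse primer's reverse complement is AGGGGGTC, which matches the template at positions 93–100.
Product length = (reverse-primer end) − (forward-primer start) + 1 = 100 − 43 + 1 = 58 bp.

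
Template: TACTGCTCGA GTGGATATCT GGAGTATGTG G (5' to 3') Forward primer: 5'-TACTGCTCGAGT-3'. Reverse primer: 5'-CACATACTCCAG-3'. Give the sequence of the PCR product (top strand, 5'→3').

5'-TACTGCTCGAGTGGATATCTGGAGTATGTG-3'

Scanning the template, TACTGCTCGAGT occurs at positions 1–12; this primer anneals to the bottom strand there with its 3' end pointing downstream.
Taking the reverse complement of CACATACTCCAG gives CTGGAGTATGTG, found at positions 19–30 on the template; the primer anneals here to the top strand with its 3' end pointing upstream.
The product is the template from position 1 through 30 (30 bp).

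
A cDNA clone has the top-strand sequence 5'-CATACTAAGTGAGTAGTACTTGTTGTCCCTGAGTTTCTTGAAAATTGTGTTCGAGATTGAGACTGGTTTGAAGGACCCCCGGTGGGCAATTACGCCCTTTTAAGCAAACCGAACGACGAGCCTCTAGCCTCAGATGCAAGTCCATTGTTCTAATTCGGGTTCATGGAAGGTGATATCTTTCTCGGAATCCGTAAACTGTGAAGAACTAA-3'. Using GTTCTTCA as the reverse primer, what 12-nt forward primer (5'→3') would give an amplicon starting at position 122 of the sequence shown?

5'-CTCTAGCCTCAG-3'

The reverse primer's reverse complement TGAAGAAC matches the template at positions 199–206; the product starts at position 122.
The forward primer is identical to the top strand over positions 122–133: CTCTAGCCTCAG.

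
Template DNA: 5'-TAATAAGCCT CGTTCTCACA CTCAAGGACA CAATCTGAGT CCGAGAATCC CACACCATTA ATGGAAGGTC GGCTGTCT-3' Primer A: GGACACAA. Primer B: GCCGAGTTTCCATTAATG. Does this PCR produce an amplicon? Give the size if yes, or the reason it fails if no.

No product — primer B has no binding site in the template.

Primer B (GCCGAGTTTCCATTAATG) does not match the top strand, and its reverse complement CATTAATGGAAACTCGGC does not match either.
With no annealing site for primer B, no amplification occurs.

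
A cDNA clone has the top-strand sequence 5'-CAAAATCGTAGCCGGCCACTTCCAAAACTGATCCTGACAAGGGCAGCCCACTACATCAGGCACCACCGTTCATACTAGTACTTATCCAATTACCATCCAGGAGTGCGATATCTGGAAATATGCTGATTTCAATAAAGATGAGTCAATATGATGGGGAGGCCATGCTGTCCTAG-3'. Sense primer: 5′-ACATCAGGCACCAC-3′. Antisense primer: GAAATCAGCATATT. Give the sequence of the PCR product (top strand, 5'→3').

The forward primer matches the template at positions 53–66.
Taking the reverse complement of GAAATCAGCATATT gives AATATGCTGATTTC, found at positions 117–130 on the template; the primer anneals here to the top strand with its 3' end pointing upstream.
The product is the template from position 53 through 130 (78 bp).

5'-ACATCAGGCACCACCGTTCATACTAGTACTTATCCAATTACCATCCAGGAGTGCGATATCTGGAAATATGCTGATTTC-3'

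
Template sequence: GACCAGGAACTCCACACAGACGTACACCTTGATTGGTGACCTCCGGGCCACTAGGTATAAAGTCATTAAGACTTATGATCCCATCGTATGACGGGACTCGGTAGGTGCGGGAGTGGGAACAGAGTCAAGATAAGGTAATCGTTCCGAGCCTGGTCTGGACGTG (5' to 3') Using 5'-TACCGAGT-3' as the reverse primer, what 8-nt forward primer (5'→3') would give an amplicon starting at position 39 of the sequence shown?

5'-ACCTCCGG-3'

The reverse primer's reverse complement ACTCGGTA matches the template at positions 96–103; the product starts at position 39.
The forward primer is identical to the top strand over positions 39–46: ACCTCCGG.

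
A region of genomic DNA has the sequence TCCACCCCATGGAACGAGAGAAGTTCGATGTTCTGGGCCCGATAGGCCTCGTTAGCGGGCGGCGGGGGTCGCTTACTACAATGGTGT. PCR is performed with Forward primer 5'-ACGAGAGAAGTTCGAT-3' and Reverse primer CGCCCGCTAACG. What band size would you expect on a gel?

48 bp

The forward primer matches the template at positions 14–29.
Reverse complement of the reverse primer: CGTTAGCGGGCG. This occurs on the top strand at positions 50–61.
The product runs from position 14 to position 61, so its length is 61 − 14 + 1 = 48 bp.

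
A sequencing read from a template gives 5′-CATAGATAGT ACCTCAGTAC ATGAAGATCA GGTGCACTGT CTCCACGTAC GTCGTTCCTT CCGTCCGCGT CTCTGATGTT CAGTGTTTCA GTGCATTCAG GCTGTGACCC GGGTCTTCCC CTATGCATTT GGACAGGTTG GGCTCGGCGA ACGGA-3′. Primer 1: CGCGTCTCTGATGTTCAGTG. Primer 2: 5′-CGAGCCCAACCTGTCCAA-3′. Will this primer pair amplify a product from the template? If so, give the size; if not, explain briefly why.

Primer 1 (CGCGTCTCTGATGTTCAGTG) matches the top strand at positions 66–85; it acts as a forward primer.
Primer 2's reverse complement is TTGGACAGGTTGGGCTCG, matching the top strand at positions 129–146; it acts as a reverse primer.
The 3' ends face each other across positions 66–146, giving an 81 bp product.

Yes — an 81 bp product.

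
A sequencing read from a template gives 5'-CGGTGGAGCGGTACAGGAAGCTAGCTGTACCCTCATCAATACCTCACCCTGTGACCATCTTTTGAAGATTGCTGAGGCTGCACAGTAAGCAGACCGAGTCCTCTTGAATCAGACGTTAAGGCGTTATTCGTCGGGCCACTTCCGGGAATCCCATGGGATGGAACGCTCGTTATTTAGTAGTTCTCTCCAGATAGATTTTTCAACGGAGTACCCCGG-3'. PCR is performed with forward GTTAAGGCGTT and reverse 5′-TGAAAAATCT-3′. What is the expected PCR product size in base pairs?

88 bp

Scanning the template, GTTAAGGCGTT occurs at positions 115–125; this primer anneals to the bottom strand there with its 3' end pointing downstream.
Taking the reverse complement of TGAAAAATCT gives AGATTTTTCA, found at positions 193–202 on the template; the primer anneals here to the top strand with its 3' end pointing upstream.
The product runs from position 115 to position 202, so its length is 202 − 115 + 1 = 88 bp.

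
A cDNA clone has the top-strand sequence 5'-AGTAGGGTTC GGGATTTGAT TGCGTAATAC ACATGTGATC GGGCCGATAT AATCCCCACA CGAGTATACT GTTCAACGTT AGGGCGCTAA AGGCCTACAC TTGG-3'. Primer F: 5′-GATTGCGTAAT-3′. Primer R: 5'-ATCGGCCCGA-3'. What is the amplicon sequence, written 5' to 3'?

Scanning the template, GATTGCGTAAT occurs at positions 18–28; this primer anneals to the bottom strand there with its 3' end pointing downstream.
Taking the reverse complement of ATCGGCCCGA gives TCGGGCCGAT, found at positions 39–48 on the template; the primer anneals here to the top strand with its 3' end pointing upstream.
The product is the template from position 18 through 48 (31 bp).

5'-GATTGCGTAATACACATGTGATCGGGCCGAT-3'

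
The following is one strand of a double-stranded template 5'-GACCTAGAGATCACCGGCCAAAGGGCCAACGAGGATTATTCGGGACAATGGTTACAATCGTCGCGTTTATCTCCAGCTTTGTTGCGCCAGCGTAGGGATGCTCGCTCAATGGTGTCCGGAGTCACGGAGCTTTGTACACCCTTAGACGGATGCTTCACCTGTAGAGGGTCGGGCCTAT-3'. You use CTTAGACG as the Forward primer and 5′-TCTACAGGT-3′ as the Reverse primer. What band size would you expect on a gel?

Forward primer CTTAGACG is found on the top strand at positions 141–148.
The reverse primer's reverse complement is ACCTGTAGA, which matches the template at positions 157–165.
Product length = (reverse-primer end) − (forward-primer start) + 1 = 165 − 141 + 1 = 25 bp.

25 bp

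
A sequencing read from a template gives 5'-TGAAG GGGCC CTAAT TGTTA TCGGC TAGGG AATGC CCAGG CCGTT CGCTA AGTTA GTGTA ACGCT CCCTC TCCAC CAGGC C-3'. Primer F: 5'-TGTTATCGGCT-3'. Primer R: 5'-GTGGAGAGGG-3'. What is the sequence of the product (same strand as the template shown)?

The forward primer matches the template at positions 16–26.
Reverse complement of the reverse primer: CCCTCTCCAC. This occurs on the top strand at positions 66–75.
The product is the template from position 16 through 75 (60 bp).

5'-TGTTATCGGCTAGGGAATGCCCAGGCCGTTCGCTAAGTTAGTGTAACGCTCCCTCTCCAC-3'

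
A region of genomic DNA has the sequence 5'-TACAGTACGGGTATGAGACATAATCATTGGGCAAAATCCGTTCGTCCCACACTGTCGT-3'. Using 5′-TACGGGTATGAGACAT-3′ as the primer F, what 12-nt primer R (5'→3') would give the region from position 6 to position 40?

5'-CGGATTTTGCCC-3'

The product's 3' end on the top strand is position 40.
The reverse primer anneals to the top strand over positions 29–40, i.e. to GGGCAAAATCCG.
Its sequence written 5'→3' is the reverse complement: CGGATTTTGCCC.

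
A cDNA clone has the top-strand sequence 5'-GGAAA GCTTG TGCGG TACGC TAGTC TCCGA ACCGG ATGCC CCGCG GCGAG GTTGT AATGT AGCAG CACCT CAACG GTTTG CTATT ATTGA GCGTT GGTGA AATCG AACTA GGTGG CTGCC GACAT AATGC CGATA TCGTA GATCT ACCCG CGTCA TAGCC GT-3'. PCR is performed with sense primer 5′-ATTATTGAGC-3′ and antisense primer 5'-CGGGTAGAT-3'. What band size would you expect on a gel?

68 bp

Forward primer ATTATTGAGC is found on the top strand at positions 83–92.
Reverse complement of the reverse primer: ATCTACCCG. This occurs on the top strand at positions 142–150.
The product runs from position 83 to position 150, so its length is 150 − 83 + 1 = 68 bp.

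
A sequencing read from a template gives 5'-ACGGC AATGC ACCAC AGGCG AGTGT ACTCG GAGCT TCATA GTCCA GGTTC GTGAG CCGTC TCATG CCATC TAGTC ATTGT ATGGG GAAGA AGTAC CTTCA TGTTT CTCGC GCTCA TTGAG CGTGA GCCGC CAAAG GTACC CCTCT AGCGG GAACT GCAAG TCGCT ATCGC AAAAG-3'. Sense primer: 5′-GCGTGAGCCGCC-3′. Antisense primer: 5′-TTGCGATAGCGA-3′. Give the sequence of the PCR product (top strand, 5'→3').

Scanning the template, GCGTGAGCCGCC occurs at positions 120–131; this primer anneals to the bottom strand there with its 3' end pointing downstream.
Taking the reverse complement of TTGCGATAGCGA gives TCGCTATCGCAA, found at positions 161–172 on the template; the primer anneals here to the top strand with its 3' end pointing upstream.
The product is the template from position 120 through 172 (53 bp).

5'-GCGTGAGCCGCCAAAGGTACCCCTCTAGCGGGAACTGCAAGTCGCTATCGCAA-3'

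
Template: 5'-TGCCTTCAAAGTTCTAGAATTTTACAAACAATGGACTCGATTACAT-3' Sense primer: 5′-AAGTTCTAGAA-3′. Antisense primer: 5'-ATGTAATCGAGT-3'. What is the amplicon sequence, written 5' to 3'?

The forward primer matches the template at positions 9–19.
Reverse complement of the reverse primer: ACTCGATTACAT. This occurs on the top strand at positions 35–46.
The product is the template from position 9 through 46 (38 bp).

5'-AAGTTCTAGAATTTTACAAACAATGGACTCGATTACAT-3'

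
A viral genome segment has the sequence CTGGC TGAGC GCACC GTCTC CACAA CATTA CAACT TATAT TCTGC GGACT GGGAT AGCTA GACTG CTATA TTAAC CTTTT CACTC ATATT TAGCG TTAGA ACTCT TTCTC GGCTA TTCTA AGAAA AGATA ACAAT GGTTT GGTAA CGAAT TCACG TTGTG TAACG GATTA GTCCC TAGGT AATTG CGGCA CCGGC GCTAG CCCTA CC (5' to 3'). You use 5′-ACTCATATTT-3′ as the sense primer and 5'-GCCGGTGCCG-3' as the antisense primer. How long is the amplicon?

Forward primer ACTCATATTT is found on the top strand at positions 82–91.
Reverse complement of the reverse primer: CGGCACCGGC. This occurs on the top strand at positions 186–195.
Amplicon spans positions 82–195: 114 bp.

114 bp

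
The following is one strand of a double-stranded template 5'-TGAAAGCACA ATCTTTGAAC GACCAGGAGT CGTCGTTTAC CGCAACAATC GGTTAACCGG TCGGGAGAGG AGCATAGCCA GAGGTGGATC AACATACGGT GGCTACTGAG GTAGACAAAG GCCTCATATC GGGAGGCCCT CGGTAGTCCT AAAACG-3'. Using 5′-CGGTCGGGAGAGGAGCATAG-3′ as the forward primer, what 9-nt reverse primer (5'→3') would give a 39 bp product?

The forward primer binds at positions 58–77, so a 39 bp product ends at position 58 + 39 − 1 = 96.
The reverse primer anneals to the top strand over positions 88–96, i.e. to ATCAACATA.
Its sequence written 5'→3' is the reverse complement: TATGTTGAT.

5'-TATGTTGAT-3'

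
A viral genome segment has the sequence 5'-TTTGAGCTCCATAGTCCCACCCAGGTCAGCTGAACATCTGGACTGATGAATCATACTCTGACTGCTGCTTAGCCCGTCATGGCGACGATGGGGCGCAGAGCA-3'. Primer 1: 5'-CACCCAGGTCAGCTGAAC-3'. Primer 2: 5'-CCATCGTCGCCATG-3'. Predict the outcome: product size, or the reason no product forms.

Primer 1 (CACCCAGGTCAGCTGAAC) matches the top strand at positions 18–35; it acts as a forward primer.
Primer 2's reverse complement is CATGGCGACGATGG, matching the top strand at positions 78–91; it acts as a reverse primer.
The 3' ends face each other across positions 18–91, giving a 74 bp product.

Yes — a 74 bp product.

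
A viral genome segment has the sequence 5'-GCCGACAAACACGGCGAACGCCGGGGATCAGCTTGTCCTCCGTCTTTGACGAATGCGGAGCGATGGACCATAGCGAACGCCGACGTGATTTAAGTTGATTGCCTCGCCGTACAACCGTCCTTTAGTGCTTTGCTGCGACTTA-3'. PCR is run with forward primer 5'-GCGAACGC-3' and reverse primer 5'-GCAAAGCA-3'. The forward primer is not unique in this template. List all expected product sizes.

The forward primer GCGAACGC matches the top strand at positions 14–21, 73–80.
The reverse primer's reverse complement is TGCTTTGC, matching at positions 126–133.
Each forward site pairs with the reverse site to give a product ending at position 133: sizes 120, 61 bp.

120 bp, 61 bp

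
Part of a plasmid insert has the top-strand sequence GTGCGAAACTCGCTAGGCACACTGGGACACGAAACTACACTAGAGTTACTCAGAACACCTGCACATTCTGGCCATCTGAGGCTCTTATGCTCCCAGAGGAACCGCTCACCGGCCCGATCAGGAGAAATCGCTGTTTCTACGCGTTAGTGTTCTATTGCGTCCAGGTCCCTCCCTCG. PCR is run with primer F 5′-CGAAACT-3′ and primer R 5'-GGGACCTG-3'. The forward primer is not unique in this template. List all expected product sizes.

The forward primer CGAAACT matches the top strand at positions 4–10, 30–36.
The reverse primer's reverse complement is CAGGTCCC, matching at positions 162–169.
Each forward site pairs with the reverse site to give a product ending at position 169: sizes 166, 140 bp.

166 bp, 140 bp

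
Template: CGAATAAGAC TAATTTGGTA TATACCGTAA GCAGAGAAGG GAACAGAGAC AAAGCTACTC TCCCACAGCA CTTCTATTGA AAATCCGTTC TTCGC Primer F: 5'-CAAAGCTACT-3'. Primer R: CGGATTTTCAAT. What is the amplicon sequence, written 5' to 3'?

The forward primer matches the template at positions 50–59.
Taking the reverse complement of CGGATTTTCAAT gives ATTGAAAATCCG, found at positions 76–87 on the template; the primer anneals here to the top strand with its 3' end pointing upstream.
The product is the template from position 50 through 87 (38 bp).

5'-CAAAGCTACTCTCCCACAGCACTTCTATTGAAAATCCG-3'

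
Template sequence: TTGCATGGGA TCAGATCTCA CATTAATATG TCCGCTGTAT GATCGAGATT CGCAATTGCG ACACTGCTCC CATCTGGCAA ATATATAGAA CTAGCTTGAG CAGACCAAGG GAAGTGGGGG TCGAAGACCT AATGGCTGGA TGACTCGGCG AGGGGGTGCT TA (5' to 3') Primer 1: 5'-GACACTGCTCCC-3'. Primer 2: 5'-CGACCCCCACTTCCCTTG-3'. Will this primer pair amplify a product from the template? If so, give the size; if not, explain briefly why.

Primer 1 (GACACTGCTCCC) matches the top strand at positions 60–71; it acts as a forward primer.
Primer 2's reverse complement is CAAGGGAAGTGGGGGTCG, matching the top strand at positions 106–123; it acts as a reverse primer.
The 3' ends face each other across positions 60–123, giving a 64 bp product.

Yes — a 64 bp product.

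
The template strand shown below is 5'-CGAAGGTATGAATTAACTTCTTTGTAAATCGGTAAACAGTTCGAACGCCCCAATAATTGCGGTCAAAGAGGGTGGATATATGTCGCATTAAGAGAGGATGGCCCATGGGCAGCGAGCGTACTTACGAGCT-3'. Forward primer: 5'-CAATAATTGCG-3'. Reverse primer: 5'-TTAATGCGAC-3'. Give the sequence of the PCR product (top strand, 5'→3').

Scanning the template, CAATAATTGCG occurs at positions 51–61; this primer anneals to the bottom strand there with its 3' end pointing downstream.
Reverse complement of the reverse primer: GTCGCATTAA. This occurs on the top strand at positions 82–91.
The product is the template from position 51 through 91 (41 bp).

5'-CAATAATTGCGGTCAAAGAGGGTGGATATATGTCGCATTAA-3'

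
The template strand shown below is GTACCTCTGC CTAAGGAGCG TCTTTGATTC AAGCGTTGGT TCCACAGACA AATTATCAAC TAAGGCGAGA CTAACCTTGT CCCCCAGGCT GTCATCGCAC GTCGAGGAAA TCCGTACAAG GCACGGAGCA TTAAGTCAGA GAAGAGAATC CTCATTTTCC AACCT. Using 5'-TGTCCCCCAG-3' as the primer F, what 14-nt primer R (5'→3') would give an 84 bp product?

5'-TGGAAAATGAGGAT-3'

The forward primer binds at positions 78–87, so an 84 bp product ends at position 78 + 84 − 1 = 161.
The reverse primer anneals to the top strand over positions 148–161, i.e. to ATCCTCATTTTCCA.
Its sequence written 5'→3' is the reverse complement: TGGAAAATGAGGAT.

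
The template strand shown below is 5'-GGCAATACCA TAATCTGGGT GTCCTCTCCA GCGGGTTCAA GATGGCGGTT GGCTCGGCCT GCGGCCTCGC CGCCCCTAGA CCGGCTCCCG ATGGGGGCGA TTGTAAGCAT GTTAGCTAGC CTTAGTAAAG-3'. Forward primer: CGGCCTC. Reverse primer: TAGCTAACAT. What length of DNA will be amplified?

Scanning the template, CGGCCTC occurs at positions 62–68; this primer anneals to the bottom strand there with its 3' end pointing downstream.
Taking the reverse complement of TAGCTAACAT gives ATGTTAGCTA, found at positions 109–118 on the template; the primer anneals here to the top strand with its 3' end pointing upstream.
Amplicon spans positions 62–118: 57 bp.

57 bp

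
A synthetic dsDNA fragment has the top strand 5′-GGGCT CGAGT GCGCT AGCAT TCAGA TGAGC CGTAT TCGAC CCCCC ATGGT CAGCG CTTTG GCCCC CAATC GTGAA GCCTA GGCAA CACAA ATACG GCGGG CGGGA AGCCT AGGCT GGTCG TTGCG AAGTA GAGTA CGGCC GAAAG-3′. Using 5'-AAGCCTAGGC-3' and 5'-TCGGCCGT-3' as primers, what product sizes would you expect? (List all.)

69 bp, 38 bp

The forward primer AAGCCTAGGC matches the top strand at positions 74–83, 105–114.
The reverse primer's reverse complement is ACGGCCGA, matching at positions 135–142.
Each forward site pairs with the reverse site to give a product ending at position 142: sizes 69, 38 bp.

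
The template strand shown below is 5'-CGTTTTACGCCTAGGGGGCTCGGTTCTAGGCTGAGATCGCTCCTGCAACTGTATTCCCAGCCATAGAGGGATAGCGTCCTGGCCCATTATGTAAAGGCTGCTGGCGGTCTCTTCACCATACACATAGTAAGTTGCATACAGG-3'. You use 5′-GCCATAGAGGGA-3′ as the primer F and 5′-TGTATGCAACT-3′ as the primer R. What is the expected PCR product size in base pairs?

Scanning the template, GCCATAGAGGGA occurs at positions 60–71; this primer anneals to the bottom strand there with its 3' end pointing downstream.
The reverse primer's reverse complement is AGTTGCATACA, which matches the template at positions 130–140.
The product runs from position 60 to position 140, so its length is 140 − 60 + 1 = 81 bp.

81 bp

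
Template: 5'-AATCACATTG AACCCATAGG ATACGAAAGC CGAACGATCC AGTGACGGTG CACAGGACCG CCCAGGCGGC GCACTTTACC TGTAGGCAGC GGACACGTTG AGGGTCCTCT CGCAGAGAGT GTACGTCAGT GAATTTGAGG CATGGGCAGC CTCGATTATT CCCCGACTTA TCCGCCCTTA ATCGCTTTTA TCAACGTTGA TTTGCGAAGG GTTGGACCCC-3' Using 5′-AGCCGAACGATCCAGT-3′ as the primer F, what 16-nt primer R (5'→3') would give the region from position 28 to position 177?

5'-GGGCGGATAAGTCGGG-3'

The product's 3' end on the top strand is position 177.
The reverse primer anneals to the top strand over positions 162–177, i.e. to CCCGACTTATCCGCCC.
Its sequence written 5'→3' is the reverse complement: GGGCGGATAAGTCGGG.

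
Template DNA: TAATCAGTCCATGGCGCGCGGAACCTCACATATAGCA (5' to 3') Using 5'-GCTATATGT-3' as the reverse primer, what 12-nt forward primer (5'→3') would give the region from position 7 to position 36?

The reverse primer's reverse complement ACATATAGC matches the template at positions 28–36; the product starts at position 7.
The forward primer is identical to the top strand over positions 7–18: GTCCATGGCGCG.

5'-GTCCATGGCGCG-3'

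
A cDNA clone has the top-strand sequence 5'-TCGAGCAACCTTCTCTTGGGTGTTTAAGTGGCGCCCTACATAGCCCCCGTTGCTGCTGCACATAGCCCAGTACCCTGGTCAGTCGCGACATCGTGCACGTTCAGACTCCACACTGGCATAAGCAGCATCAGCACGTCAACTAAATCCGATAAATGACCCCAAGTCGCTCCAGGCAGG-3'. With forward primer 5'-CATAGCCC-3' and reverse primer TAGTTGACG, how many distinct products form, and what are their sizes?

Two products: 104 bp, 82 bp

The forward primer CATAGCCC matches the top strand at positions 39–46, 61–68.
The reverse primer's reverse complement is CGTCAACTA, matching at positions 134–142.
Each forward site pairs with the reverse site to give a product ending at position 142: sizes 104, 82 bp.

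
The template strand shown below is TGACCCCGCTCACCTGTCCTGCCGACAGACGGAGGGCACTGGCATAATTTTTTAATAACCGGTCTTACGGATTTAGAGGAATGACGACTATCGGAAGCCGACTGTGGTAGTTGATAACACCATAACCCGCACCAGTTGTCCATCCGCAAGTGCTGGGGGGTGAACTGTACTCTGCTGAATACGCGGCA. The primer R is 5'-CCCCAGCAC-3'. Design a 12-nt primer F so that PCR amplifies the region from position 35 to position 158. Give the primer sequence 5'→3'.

The reverse primer's reverse complement GTGCTGGGG matches the template at positions 150–158; the product starts at position 35.
The forward primer is identical to the top strand over positions 35–46: GGCACTGGCATA.

5'-GGCACTGGCATA-3'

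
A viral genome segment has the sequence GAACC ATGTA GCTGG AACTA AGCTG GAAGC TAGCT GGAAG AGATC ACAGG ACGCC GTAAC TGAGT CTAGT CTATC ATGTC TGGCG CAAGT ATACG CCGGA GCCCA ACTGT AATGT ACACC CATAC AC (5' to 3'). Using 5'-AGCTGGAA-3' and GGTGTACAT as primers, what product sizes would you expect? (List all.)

The forward primer AGCTGGAA matches the top strand at positions 10–17, 21–28, 32–39.
The reverse primer's reverse complement is ATGTACACC, matching at positions 112–120.
Each forward site pairs with the reverse site to give a product ending at position 120: sizes 111, 100, 89 bp.

111 bp, 100 bp, 89 bp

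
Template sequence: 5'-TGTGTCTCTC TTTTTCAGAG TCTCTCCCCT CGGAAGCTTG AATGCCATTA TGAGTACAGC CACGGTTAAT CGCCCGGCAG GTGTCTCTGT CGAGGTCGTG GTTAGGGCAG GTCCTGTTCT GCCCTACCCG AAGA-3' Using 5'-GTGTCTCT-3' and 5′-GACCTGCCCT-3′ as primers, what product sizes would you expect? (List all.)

112 bp, 33 bp

The forward primer GTGTCTCT matches the top strand at positions 2–9, 81–88.
The reverse primer's reverse complement is AGGGCAGGTC, matching at positions 104–113.
Each forward site pairs with the reverse site to give a product ending at position 113: sizes 112, 33 bp.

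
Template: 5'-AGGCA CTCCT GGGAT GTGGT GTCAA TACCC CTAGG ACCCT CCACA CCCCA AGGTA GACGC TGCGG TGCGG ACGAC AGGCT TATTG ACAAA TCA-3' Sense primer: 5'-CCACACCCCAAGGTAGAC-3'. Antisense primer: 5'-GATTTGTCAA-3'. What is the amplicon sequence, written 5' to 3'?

5'-CCACACCCCAAGGTAGACGCTGCGGTGCGGACGACAGGCTTATTGACAAATC-3'

Scanning the template, CCACACCCCAAGGTAGAC occurs at positions 41–58; this primer anneals to the bottom strand there with its 3' end pointing downstream.
The reverse primer's reverse complement is TTGACAAATC, which matches the template at positions 83–92.
The product is the template from position 41 through 92 (52 bp).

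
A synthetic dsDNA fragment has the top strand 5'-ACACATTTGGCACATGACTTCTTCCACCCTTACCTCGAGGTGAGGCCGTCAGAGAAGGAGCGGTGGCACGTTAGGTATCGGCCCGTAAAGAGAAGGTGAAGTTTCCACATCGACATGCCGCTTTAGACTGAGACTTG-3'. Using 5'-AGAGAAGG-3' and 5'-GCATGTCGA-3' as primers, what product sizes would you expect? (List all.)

68 bp, 30 bp

The forward primer AGAGAAGG matches the top strand at positions 51–58, 89–96.
The reverse primer's reverse complement is TCGACATGC, matching at positions 110–118.
Each forward site pairs with the reverse site to give a product ending at position 118: sizes 68, 30 bp.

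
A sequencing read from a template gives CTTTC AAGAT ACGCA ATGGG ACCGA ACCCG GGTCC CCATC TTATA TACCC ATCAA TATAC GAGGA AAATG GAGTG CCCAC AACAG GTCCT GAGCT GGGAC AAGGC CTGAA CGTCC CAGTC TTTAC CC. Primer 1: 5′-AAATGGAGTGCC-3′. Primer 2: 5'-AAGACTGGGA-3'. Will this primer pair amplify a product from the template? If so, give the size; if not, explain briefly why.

Primer 1 (AAATGGAGTGCC) matches the top strand at positions 66–77; it acts as a forward primer.
Primer 2's reverse complement is TCCCAGTCTT, matching the top strand at positions 113–122; it acts as a reverse primer.
The 3' ends face each other across positions 66–122, giving a 57 bp product.

Yes — a 57 bp product.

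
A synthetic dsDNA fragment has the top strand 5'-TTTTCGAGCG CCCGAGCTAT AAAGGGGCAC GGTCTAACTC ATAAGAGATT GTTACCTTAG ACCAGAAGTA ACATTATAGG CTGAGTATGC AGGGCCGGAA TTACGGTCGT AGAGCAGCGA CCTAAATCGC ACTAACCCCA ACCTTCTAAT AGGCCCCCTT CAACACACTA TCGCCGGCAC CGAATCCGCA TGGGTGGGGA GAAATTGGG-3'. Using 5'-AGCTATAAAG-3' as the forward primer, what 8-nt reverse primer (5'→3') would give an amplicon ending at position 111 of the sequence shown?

5'-TACGACCG-3'

The forward primer binds at positions 15–24; the product's 3' end on the top strand is position 111.
The reverse primer anneals to the top strand over positions 104–111, i.e. to CGGTCGTA.
Its sequence written 5'→3' is the reverse complement: TACGACCG.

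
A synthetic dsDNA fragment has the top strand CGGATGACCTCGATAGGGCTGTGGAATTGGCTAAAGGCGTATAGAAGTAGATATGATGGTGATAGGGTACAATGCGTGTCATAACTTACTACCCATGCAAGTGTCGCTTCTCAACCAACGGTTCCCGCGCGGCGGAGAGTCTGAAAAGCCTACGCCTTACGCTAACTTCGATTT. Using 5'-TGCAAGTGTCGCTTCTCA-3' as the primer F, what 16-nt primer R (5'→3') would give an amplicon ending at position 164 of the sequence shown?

The forward primer binds at positions 96–113; the product's 3' end on the top strand is position 164.
The reverse primer anneals to the top strand over positions 149–164, i.e. to CCTACGCCTTACGCTA.
Its sequence written 5'→3' is the reverse complement: TAGCGTAAGGCGTAGG.

5'-TAGCGTAAGGCGTAGG-3'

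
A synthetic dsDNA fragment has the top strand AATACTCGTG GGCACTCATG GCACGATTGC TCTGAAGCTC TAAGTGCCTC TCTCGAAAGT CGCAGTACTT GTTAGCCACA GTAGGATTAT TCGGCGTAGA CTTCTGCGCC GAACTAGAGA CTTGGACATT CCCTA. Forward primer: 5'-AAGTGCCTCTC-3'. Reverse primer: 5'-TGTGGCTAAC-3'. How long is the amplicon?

The forward primer matches the template at positions 42–52.
Taking the reverse complement of TGTGGCTAAC gives GTTAGCCACA, found at positions 71–80 on the template; the primer anneals here to the top strand with its 3' end pointing upstream.
Amplicon spans positions 42–80: 39 bp.

39 bp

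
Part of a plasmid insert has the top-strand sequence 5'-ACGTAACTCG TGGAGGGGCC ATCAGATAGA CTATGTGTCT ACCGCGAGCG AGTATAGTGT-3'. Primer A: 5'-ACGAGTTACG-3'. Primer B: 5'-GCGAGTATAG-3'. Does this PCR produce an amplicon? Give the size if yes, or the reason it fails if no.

No product — the primers' 3' ends point away from each other.

Primer A (ACGAGTTACG) has reverse complement CGTAACTCGT, which matches the top strand at positions 2–11; primer A anneals to the top strand there with its 3' end pointing upstream toward position 2.
Primer B (GCGAGTATAG) matches the top strand directly at positions 48–57; it anneals to the bottom strand with its 3' end pointing downstream toward position 57.
The 3' ends diverge (primer A extends toward position 1, primer B toward position 60), so the primers never converge on a shared product.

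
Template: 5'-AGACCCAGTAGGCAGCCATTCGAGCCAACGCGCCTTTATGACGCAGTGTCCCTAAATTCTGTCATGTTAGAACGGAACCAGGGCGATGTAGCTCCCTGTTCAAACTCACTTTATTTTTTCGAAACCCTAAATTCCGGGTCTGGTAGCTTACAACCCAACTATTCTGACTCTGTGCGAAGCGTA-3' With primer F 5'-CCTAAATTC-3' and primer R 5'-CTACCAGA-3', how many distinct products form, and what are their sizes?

The forward primer CCTAAATTC matches the top strand at positions 51–59, 126–134.
The reverse primer's reverse complement is TCTGGTAG, matching at positions 139–146.
Each forward site pairs with the reverse site to give a product ending at position 146: sizes 96, 21 bp.

Two products: 96 bp, 21 bp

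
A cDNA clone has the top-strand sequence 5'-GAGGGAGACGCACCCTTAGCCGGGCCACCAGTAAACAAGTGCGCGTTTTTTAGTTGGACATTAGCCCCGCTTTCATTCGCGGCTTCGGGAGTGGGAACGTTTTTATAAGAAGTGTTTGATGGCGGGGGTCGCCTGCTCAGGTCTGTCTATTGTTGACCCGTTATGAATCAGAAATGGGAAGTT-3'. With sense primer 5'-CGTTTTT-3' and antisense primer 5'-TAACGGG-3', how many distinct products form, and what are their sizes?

The forward primer CGTTTTT matches the top strand at positions 44–50, 98–104.
The reverse primer's reverse complement is CCCGTTA, matching at positions 157–163.
Each forward site pairs with the reverse site to give a product ending at position 163: sizes 120, 66 bp.

Two products: 120 bp, 66 bp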